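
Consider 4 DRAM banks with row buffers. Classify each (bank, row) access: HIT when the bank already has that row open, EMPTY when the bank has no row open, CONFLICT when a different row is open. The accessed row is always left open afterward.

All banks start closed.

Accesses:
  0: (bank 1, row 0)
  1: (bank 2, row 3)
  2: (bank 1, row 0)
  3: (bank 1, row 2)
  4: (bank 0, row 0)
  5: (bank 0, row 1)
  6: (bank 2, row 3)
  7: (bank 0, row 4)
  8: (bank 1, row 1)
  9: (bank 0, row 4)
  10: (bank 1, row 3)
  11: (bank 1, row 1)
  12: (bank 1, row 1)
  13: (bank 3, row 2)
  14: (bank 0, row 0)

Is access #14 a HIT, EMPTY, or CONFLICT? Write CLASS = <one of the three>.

CLASS = CONFLICT

0: bank 1 row 0 — prev None → EMPTY
1: bank 2 row 3 — prev None → EMPTY
2: bank 1 row 0 — prev 0 → HIT
3: bank 1 row 2 — prev 0 → CONFLICT
4: bank 0 row 0 — prev None → EMPTY
5: bank 0 row 1 — prev 0 → CONFLICT
6: bank 2 row 3 — prev 3 → HIT
7: bank 0 row 4 — prev 1 → CONFLICT
8: bank 1 row 1 — prev 2 → CONFLICT
9: bank 0 row 4 — prev 4 → HIT
10: bank 1 row 3 — prev 1 → CONFLICT
11: bank 1 row 1 — prev 3 → CONFLICT
12: bank 1 row 1 — prev 1 → HIT
13: bank 3 row 2 — prev None → EMPTY
14: bank 0 row 0 — prev 4 → CONFLICT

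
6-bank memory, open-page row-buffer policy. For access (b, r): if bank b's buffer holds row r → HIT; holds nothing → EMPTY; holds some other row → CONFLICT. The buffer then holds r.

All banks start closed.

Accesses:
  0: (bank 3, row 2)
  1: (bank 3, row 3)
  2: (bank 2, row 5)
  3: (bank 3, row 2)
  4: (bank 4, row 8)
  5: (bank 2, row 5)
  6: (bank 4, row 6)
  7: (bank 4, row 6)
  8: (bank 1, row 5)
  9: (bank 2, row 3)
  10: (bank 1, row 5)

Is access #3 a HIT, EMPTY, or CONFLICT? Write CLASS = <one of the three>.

step 0: bank3 None->2 [EMPTY]
step 1: bank3 2->3 [CONFLICT]
step 2: bank2 None->5 [EMPTY]
step 3: bank3 3->2 [CONFLICT]
step 4: bank4 None->8 [EMPTY]
step 5: bank2 5->5 [HIT]
step 6: bank4 8->6 [CONFLICT]
step 7: bank4 6->6 [HIT]
step 8: bank1 None->5 [EMPTY]
step 9: bank2 5->3 [CONFLICT]
step 10: bank1 5->5 [HIT]

CLASS = CONFLICT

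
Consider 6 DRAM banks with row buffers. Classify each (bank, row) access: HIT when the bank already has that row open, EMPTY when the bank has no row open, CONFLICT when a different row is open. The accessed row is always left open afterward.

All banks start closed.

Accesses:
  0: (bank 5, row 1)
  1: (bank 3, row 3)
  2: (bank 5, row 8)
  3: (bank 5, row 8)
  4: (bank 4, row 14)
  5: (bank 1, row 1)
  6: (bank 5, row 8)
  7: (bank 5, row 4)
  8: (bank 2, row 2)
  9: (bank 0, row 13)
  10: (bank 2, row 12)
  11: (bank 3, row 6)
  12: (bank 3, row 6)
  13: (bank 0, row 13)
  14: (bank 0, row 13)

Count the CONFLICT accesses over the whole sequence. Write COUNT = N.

#0 (5,1) E
#1 (3,3) E
#2 (5,8) C  (was 1)
#3 (5,8) H  (was 8)
#4 (4,14) E
#5 (1,1) E
#6 (5,8) H  (was 8)
#7 (5,4) C  (was 8)
#8 (2,2) E
#9 (0,13) E
#10 (2,12) C  (was 2)
#11 (3,6) C  (was 3)
#12 (3,6) H  (was 6)
#13 (0,13) H  (was 13)
#14 (0,13) H  (was 13)

COUNT = 4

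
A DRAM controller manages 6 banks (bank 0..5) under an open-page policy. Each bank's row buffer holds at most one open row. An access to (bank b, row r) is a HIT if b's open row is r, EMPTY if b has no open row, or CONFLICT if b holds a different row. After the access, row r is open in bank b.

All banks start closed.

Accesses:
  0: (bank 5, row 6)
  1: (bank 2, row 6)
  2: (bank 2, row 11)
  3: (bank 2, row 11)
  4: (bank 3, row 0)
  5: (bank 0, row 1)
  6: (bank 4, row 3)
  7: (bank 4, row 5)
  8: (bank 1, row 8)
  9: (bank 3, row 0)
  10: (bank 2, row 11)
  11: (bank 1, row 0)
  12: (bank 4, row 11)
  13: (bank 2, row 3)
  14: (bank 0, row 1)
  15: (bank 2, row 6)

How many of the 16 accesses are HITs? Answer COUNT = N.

COUNT = 4

step 0: bank5 None->6 [EMPTY]
step 1: bank2 None->6 [EMPTY]
step 2: bank2 6->11 [CONFLICT]
step 3: bank2 11->11 [HIT]
step 4: bank3 None->0 [EMPTY]
step 5: bank0 None->1 [EMPTY]
step 6: bank4 None->3 [EMPTY]
step 7: bank4 3->5 [CONFLICT]
step 8: bank1 None->8 [EMPTY]
step 9: bank3 0->0 [HIT]
step 10: bank2 11->11 [HIT]
step 11: bank1 8->0 [CONFLICT]
step 12: bank4 5->11 [CONFLICT]
step 13: bank2 11->3 [CONFLICT]
step 14: bank0 1->1 [HIT]
step 15: bank2 3->6 [CONFLICT]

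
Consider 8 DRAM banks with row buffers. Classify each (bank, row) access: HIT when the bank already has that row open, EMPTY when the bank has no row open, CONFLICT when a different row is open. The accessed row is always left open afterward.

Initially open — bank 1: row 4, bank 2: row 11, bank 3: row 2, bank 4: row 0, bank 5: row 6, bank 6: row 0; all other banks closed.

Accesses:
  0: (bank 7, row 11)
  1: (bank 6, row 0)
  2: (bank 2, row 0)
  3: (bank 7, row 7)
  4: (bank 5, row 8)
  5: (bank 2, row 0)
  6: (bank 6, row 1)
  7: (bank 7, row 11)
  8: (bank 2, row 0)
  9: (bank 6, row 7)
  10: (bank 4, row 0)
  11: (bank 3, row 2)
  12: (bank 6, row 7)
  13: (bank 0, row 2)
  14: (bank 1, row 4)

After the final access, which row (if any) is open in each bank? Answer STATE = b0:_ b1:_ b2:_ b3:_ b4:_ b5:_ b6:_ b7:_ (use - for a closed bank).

STATE = b0:2 b1:4 b2:0 b3:2 b4:0 b5:8 b6:7 b7:11

#0 (7,11) E
#1 (6,0) H  (was 0)
#2 (2,0) C  (was 11)
#3 (7,7) C  (was 11)
#4 (5,8) C  (was 6)
#5 (2,0) H  (was 0)
#6 (6,1) C  (was 0)
#7 (7,11) C  (was 7)
#8 (2,0) H  (was 0)
#9 (6,7) C  (was 1)
#10 (4,0) H  (was 0)
#11 (3,2) H  (was 2)
#12 (6,7) H  (was 7)
#13 (0,2) E
#14 (1,4) H  (was 4)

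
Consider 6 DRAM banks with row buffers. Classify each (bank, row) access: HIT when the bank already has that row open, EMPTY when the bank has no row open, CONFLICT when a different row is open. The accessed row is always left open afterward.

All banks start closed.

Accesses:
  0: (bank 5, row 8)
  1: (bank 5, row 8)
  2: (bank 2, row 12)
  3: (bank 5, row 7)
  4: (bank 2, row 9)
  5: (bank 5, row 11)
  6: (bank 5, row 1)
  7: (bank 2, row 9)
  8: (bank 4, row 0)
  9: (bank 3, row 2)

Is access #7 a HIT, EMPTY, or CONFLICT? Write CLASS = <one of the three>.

CLASS = HIT

0: bank 5 row 8 — prev None → EMPTY
1: bank 5 row 8 — prev 8 → HIT
2: bank 2 row 12 — prev None → EMPTY
3: bank 5 row 7 — prev 8 → CONFLICT
4: bank 2 row 9 — prev 12 → CONFLICT
5: bank 5 row 11 — prev 7 → CONFLICT
6: bank 5 row 1 — prev 11 → CONFLICT
7: bank 2 row 9 — prev 9 → HIT
8: bank 4 row 0 — prev None → EMPTY
9: bank 3 row 2 — prev None → EMPTY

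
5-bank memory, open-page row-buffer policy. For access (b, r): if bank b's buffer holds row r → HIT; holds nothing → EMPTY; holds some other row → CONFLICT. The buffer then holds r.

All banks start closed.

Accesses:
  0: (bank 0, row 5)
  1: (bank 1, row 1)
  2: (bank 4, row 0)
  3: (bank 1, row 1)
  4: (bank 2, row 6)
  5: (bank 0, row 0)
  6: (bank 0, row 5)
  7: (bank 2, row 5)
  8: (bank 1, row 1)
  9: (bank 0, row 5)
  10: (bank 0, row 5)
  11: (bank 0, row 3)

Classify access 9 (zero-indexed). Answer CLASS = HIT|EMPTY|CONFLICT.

0: bank 0 row 5 — prev None → EMPTY
1: bank 1 row 1 — prev None → EMPTY
2: bank 4 row 0 — prev None → EMPTY
3: bank 1 row 1 — prev 1 → HIT
4: bank 2 row 6 — prev None → EMPTY
5: bank 0 row 0 — prev 5 → CONFLICT
6: bank 0 row 5 — prev 0 → CONFLICT
7: bank 2 row 5 — prev 6 → CONFLICT
8: bank 1 row 1 — prev 1 → HIT
9: bank 0 row 5 — prev 5 → HIT
10: bank 0 row 5 — prev 5 → HIT
11: bank 0 row 3 — prev 5 → CONFLICT

CLASS = HIT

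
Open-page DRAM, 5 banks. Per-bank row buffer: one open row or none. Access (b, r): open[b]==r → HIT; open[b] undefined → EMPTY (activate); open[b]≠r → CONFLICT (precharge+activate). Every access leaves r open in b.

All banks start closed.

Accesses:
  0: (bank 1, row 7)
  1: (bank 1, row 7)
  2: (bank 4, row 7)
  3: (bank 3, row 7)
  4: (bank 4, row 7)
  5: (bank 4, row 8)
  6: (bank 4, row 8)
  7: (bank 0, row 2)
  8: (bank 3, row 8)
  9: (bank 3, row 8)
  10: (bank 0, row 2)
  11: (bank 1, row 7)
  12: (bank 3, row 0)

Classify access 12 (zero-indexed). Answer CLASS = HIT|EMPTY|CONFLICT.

#0 (1,7) E
#1 (1,7) H  (was 7)
#2 (4,7) E
#3 (3,7) E
#4 (4,7) H  (was 7)
#5 (4,8) C  (was 7)
#6 (4,8) H  (was 8)
#7 (0,2) E
#8 (3,8) C  (was 7)
#9 (3,8) H  (was 8)
#10 (0,2) H  (was 2)
#11 (1,7) H  (was 7)
#12 (3,0) C  (was 8)

CLASS = CONFLICT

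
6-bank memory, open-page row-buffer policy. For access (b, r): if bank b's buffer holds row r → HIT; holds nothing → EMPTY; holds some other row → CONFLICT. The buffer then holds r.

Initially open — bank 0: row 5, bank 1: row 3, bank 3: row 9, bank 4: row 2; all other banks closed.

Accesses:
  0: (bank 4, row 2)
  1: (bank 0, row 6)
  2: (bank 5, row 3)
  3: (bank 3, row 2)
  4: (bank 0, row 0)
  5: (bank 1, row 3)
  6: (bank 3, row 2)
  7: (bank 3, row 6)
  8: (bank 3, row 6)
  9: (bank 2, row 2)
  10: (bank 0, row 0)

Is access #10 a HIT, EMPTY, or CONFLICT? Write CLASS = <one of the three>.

0: bank 4 row 2 — prev 2 → HIT
1: bank 0 row 6 — prev 5 → CONFLICT
2: bank 5 row 3 — prev None → EMPTY
3: bank 3 row 2 — prev 9 → CONFLICT
4: bank 0 row 0 — prev 6 → CONFLICT
5: bank 1 row 3 — prev 3 → HIT
6: bank 3 row 2 — prev 2 → HIT
7: bank 3 row 6 — prev 2 → CONFLICT
8: bank 3 row 6 — prev 6 → HIT
9: bank 2 row 2 — prev None → EMPTY
10: bank 0 row 0 — prev 0 → HIT

CLASS = HIT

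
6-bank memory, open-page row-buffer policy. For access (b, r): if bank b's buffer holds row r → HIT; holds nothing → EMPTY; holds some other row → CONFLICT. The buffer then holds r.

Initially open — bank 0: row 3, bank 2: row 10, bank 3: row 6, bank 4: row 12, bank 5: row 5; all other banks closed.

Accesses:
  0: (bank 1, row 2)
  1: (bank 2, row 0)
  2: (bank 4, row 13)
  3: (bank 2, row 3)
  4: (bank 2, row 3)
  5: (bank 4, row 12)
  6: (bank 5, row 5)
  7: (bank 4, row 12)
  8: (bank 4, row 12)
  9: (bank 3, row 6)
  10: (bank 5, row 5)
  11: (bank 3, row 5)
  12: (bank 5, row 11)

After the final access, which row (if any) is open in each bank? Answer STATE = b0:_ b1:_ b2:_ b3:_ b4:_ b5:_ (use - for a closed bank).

STATE = b0:3 b1:2 b2:3 b3:5 b4:12 b5:11

0: bank 1 row 2 — prev None → EMPTY
1: bank 2 row 0 — prev 10 → CONFLICT
2: bank 4 row 13 — prev 12 → CONFLICT
3: bank 2 row 3 — prev 0 → CONFLICT
4: bank 2 row 3 — prev 3 → HIT
5: bank 4 row 12 — prev 13 → CONFLICT
6: bank 5 row 5 — prev 5 → HIT
7: bank 4 row 12 — prev 12 → HIT
8: bank 4 row 12 — prev 12 → HIT
9: bank 3 row 6 — prev 6 → HIT
10: bank 5 row 5 — prev 5 → HIT
11: bank 3 row 5 — prev 6 → CONFLICT
12: bank 5 row 11 — prev 5 → CONFLICT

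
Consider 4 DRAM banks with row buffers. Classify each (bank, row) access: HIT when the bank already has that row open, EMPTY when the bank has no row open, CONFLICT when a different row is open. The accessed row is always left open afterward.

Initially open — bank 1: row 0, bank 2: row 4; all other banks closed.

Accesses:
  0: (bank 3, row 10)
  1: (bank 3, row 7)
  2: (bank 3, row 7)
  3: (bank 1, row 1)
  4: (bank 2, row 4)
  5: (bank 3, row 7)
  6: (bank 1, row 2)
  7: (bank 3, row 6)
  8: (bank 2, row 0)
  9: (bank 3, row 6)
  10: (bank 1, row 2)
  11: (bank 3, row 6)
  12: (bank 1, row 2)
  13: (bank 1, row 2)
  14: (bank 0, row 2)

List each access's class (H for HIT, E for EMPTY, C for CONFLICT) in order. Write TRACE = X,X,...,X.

#0 (3,10) E
#1 (3,7) C  (was 10)
#2 (3,7) H  (was 7)
#3 (1,1) C  (was 0)
#4 (2,4) H  (was 4)
#5 (3,7) H  (was 7)
#6 (1,2) C  (was 1)
#7 (3,6) C  (was 7)
#8 (2,0) C  (was 4)
#9 (3,6) H  (was 6)
#10 (1,2) H  (was 2)
#11 (3,6) H  (was 6)
#12 (1,2) H  (was 2)
#13 (1,2) H  (was 2)
#14 (0,2) E

TRACE = E,C,H,C,H,H,C,C,C,H,H,H,H,H,E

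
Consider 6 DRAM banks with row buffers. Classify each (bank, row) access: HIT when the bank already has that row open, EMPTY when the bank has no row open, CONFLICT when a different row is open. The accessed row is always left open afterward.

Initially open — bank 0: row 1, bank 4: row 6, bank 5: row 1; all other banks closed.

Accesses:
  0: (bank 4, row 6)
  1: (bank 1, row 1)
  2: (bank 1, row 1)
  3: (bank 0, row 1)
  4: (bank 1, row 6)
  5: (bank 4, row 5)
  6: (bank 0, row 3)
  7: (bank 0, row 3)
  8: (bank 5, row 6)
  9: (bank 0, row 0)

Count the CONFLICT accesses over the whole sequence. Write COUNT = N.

COUNT = 5

#0 (4,6) H  (was 6)
#1 (1,1) E
#2 (1,1) H  (was 1)
#3 (0,1) H  (was 1)
#4 (1,6) C  (was 1)
#5 (4,5) C  (was 6)
#6 (0,3) C  (was 1)
#7 (0,3) H  (was 3)
#8 (5,6) C  (was 1)
#9 (0,0) C  (was 3)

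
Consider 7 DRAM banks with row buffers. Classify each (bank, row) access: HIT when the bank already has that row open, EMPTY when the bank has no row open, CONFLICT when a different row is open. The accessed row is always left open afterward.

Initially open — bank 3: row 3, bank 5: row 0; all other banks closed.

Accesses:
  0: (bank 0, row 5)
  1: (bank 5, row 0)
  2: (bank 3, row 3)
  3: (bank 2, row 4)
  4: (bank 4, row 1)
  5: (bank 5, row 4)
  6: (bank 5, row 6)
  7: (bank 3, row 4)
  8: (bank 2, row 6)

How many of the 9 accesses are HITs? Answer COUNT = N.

COUNT = 2

step 0: bank0 None->5 [EMPTY]
step 1: bank5 0->0 [HIT]
step 2: bank3 3->3 [HIT]
step 3: bank2 None->4 [EMPTY]
step 4: bank4 None->1 [EMPTY]
step 5: bank5 0->4 [CONFLICT]
step 6: bank5 4->6 [CONFLICT]
step 7: bank3 3->4 [CONFLICT]
step 8: bank2 4->6 [CONFLICT]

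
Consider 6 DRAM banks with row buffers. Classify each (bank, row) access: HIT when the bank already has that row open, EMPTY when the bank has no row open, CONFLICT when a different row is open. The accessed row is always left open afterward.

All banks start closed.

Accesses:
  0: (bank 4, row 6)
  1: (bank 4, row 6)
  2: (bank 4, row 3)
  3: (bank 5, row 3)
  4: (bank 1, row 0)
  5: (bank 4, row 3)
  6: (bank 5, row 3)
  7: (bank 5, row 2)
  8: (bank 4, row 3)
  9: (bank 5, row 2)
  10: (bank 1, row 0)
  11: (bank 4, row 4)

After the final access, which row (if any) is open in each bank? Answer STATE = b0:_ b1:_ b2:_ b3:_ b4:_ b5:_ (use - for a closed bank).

STATE = b0:- b1:0 b2:- b3:- b4:4 b5:2

0: bank 4 row 6 — prev None → EMPTY
1: bank 4 row 6 — prev 6 → HIT
2: bank 4 row 3 — prev 6 → CONFLICT
3: bank 5 row 3 — prev None → EMPTY
4: bank 1 row 0 — prev None → EMPTY
5: bank 4 row 3 — prev 3 → HIT
6: bank 5 row 3 — prev 3 → HIT
7: bank 5 row 2 — prev 3 → CONFLICT
8: bank 4 row 3 — prev 3 → HIT
9: bank 5 row 2 — prev 2 → HIT
10: bank 1 row 0 — prev 0 → HIT
11: bank 4 row 4 — prev 3 → CONFLICT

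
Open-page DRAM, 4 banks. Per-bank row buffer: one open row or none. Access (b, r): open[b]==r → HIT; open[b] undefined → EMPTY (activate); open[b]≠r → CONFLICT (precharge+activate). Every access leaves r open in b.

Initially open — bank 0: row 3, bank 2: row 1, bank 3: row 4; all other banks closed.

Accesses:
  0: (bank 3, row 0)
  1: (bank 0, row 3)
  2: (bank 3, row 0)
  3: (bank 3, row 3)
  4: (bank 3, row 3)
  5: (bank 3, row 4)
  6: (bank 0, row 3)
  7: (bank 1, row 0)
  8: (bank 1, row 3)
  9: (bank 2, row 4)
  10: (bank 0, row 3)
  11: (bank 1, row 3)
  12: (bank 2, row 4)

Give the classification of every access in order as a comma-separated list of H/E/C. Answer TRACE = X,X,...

TRACE = C,H,H,C,H,C,H,E,C,C,H,H,H

#0 (3,0) C  (was 4)
#1 (0,3) H  (was 3)
#2 (3,0) H  (was 0)
#3 (3,3) C  (was 0)
#4 (3,3) H  (was 3)
#5 (3,4) C  (was 3)
#6 (0,3) H  (was 3)
#7 (1,0) E
#8 (1,3) C  (was 0)
#9 (2,4) C  (was 1)
#10 (0,3) H  (was 3)
#11 (1,3) H  (was 3)
#12 (2,4) H  (was 4)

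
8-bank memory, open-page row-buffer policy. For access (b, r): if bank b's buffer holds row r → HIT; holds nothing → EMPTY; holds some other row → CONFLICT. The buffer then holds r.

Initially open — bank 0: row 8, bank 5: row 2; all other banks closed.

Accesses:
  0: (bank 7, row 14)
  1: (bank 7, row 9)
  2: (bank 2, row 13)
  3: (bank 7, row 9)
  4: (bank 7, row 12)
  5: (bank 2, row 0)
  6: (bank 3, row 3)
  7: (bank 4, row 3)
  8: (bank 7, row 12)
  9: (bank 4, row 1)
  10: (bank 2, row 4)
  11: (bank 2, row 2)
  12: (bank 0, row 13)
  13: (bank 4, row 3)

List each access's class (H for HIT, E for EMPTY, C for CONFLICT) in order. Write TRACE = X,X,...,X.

  [0] b7 r14: no row ⇒ E
  [1] b7 r9: had r14 ⇒ C
  [2] b2 r13: no row ⇒ E
  [3] b7 r9: had r9 ⇒ H
  [4] b7 r12: had r9 ⇒ C
  [5] b2 r0: had r13 ⇒ C
  [6] b3 r3: no row ⇒ E
  [7] b4 r3: no row ⇒ E
  [8] b7 r12: had r12 ⇒ H
  [9] b4 r1: had r3 ⇒ C
  [10] b2 r4: had r0 ⇒ C
  [11] b2 r2: had r4 ⇒ C
  [12] b0 r13: had r8 ⇒ C
  [13] b4 r3: had r1 ⇒ C

TRACE = E,C,E,H,C,C,E,E,H,C,C,C,C,C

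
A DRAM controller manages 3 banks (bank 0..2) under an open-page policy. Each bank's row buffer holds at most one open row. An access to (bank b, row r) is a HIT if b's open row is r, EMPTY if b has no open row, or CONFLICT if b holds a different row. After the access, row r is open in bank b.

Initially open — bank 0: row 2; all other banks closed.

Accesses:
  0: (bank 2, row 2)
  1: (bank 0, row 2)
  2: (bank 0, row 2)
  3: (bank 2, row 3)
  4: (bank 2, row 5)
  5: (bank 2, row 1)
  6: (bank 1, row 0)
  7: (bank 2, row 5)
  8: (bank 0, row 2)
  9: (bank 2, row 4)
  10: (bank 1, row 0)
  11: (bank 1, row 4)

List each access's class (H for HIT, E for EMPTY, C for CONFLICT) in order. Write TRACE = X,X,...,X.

step 0: bank2 None->2 [EMPTY]
step 1: bank0 2->2 [HIT]
step 2: bank0 2->2 [HIT]
step 3: bank2 2->3 [CONFLICT]
step 4: bank2 3->5 [CONFLICT]
step 5: bank2 5->1 [CONFLICT]
step 6: bank1 None->0 [EMPTY]
step 7: bank2 1->5 [CONFLICT]
step 8: bank0 2->2 [HIT]
step 9: bank2 5->4 [CONFLICT]
step 10: bank1 0->0 [HIT]
step 11: bank1 0->4 [CONFLICT]

TRACE = E,H,H,C,C,C,E,C,H,C,H,C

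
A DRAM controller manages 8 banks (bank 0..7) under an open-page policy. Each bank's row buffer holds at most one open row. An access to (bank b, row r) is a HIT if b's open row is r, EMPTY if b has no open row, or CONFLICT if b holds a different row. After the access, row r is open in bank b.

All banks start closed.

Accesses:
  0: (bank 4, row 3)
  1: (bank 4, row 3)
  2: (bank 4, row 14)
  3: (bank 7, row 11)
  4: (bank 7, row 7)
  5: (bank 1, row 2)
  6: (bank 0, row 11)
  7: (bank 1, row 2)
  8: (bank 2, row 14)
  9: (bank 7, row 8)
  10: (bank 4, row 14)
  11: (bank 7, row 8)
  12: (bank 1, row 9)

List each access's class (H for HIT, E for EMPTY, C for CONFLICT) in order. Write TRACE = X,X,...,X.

TRACE = E,H,C,E,C,E,E,H,E,C,H,H,C

  [0] b4 r3: no row ⇒ E
  [1] b4 r3: had r3 ⇒ H
  [2] b4 r14: had r3 ⇒ C
  [3] b7 r11: no row ⇒ E
  [4] b7 r7: had r11 ⇒ C
  [5] b1 r2: no row ⇒ E
  [6] b0 r11: no row ⇒ E
  [7] b1 r2: had r2 ⇒ H
  [8] b2 r14: no row ⇒ E
  [9] b7 r8: had r7 ⇒ C
  [10] b4 r14: had r14 ⇒ H
  [11] b7 r8: had r8 ⇒ H
  [12] b1 r9: had r2 ⇒ C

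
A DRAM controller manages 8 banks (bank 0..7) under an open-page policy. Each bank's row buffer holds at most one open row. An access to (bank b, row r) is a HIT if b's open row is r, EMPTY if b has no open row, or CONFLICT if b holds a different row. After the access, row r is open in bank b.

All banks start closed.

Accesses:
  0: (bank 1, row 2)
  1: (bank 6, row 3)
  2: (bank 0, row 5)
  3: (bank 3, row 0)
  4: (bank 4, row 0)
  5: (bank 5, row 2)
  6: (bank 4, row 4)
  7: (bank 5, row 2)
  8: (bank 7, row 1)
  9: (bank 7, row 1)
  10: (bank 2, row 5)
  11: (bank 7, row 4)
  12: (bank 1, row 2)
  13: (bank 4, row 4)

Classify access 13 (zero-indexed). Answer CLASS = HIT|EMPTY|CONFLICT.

0: bank 1 row 2 — prev None → EMPTY
1: bank 6 row 3 — prev None → EMPTY
2: bank 0 row 5 — prev None → EMPTY
3: bank 3 row 0 — prev None → EMPTY
4: bank 4 row 0 — prev None → EMPTY
5: bank 5 row 2 — prev None → EMPTY
6: bank 4 row 4 — prev 0 → CONFLICT
7: bank 5 row 2 — prev 2 → HIT
8: bank 7 row 1 — prev None → EMPTY
9: bank 7 row 1 — prev 1 → HIT
10: bank 2 row 5 — prev None → EMPTY
11: bank 7 row 4 — prev 1 → CONFLICT
12: bank 1 row 2 — prev 2 → HIT
13: bank 4 row 4 — prev 4 → HIT

CLASS = HIT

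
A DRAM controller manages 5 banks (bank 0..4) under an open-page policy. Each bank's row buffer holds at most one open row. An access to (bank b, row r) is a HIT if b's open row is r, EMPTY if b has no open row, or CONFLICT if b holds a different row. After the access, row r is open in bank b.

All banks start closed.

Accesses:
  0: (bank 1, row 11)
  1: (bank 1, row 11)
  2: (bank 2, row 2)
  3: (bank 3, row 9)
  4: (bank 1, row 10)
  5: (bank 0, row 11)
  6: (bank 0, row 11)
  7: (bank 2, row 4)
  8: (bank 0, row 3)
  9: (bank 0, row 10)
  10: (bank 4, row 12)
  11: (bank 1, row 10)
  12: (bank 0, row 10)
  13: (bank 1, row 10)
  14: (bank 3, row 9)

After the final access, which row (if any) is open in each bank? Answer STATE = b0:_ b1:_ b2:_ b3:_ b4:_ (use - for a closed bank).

STATE = b0:10 b1:10 b2:4 b3:9 b4:12

0: bank 1 row 11 — prev None → EMPTY
1: bank 1 row 11 — prev 11 → HIT
2: bank 2 row 2 — prev None → EMPTY
3: bank 3 row 9 — prev None → EMPTY
4: bank 1 row 10 — prev 11 → CONFLICT
5: bank 0 row 11 — prev None → EMPTY
6: bank 0 row 11 — prev 11 → HIT
7: bank 2 row 4 — prev 2 → CONFLICT
8: bank 0 row 3 — prev 11 → CONFLICT
9: bank 0 row 10 — prev 3 → CONFLICT
10: bank 4 row 12 — prev None → EMPTY
11: bank 1 row 10 — prev 10 → HIT
12: bank 0 row 10 — prev 10 → HIT
13: bank 1 row 10 — prev 10 → HIT
14: bank 3 row 9 — prev 9 → HIT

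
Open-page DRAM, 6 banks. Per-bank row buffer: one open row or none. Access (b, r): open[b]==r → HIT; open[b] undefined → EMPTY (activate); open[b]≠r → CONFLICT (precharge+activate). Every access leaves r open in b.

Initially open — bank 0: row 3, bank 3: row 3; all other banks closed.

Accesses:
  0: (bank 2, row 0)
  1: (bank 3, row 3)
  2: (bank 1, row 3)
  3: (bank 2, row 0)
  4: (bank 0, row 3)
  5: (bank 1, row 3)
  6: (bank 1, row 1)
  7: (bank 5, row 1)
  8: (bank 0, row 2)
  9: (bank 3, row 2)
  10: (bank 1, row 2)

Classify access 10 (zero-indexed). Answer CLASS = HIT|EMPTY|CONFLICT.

  [0] b2 r0: no row ⇒ E
  [1] b3 r3: had r3 ⇒ H
  [2] b1 r3: no row ⇒ E
  [3] b2 r0: had r0 ⇒ H
  [4] b0 r3: had r3 ⇒ H
  [5] b1 r3: had r3 ⇒ H
  [6] b1 r1: had r3 ⇒ C
  [7] b5 r1: no row ⇒ E
  [8] b0 r2: had r3 ⇒ C
  [9] b3 r2: had r3 ⇒ C
  [10] b1 r2: had r1 ⇒ C

CLASS = CONFLICT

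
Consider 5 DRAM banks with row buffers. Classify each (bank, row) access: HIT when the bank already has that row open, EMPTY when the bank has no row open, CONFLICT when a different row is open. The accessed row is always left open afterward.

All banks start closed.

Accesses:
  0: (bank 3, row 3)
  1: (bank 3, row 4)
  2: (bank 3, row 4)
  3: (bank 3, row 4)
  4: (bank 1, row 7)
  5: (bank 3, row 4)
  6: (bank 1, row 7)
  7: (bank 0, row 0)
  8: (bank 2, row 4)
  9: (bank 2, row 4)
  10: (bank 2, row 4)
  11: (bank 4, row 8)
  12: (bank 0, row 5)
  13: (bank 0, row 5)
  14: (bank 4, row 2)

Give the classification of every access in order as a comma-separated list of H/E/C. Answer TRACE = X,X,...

#0 (3,3) E
#1 (3,4) C  (was 3)
#2 (3,4) H  (was 4)
#3 (3,4) H  (was 4)
#4 (1,7) E
#5 (3,4) H  (was 4)
#6 (1,7) H  (was 7)
#7 (0,0) E
#8 (2,4) E
#9 (2,4) H  (was 4)
#10 (2,4) H  (was 4)
#11 (4,8) E
#12 (0,5) C  (was 0)
#13 (0,5) H  (was 5)
#14 (4,2) C  (was 8)

TRACE = E,C,H,H,E,H,H,E,E,H,H,E,C,H,C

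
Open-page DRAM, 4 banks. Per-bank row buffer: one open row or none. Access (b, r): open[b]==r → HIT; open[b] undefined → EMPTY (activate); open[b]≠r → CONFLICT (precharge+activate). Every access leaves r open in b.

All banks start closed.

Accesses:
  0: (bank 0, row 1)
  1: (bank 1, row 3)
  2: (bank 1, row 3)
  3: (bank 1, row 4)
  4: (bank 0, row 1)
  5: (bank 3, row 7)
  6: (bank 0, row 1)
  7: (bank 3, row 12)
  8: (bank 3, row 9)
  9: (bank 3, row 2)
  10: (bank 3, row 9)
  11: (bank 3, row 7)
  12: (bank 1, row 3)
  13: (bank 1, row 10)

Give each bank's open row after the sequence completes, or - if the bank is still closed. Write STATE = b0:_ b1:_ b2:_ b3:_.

0: bank 0 row 1 — prev None → EMPTY
1: bank 1 row 3 — prev None → EMPTY
2: bank 1 row 3 — prev 3 → HIT
3: bank 1 row 4 — prev 3 → CONFLICT
4: bank 0 row 1 — prev 1 → HIT
5: bank 3 row 7 — prev None → EMPTY
6: bank 0 row 1 — prev 1 → HIT
7: bank 3 row 12 — prev 7 → CONFLICT
8: bank 3 row 9 — prev 12 → CONFLICT
9: bank 3 row 2 — prev 9 → CONFLICT
10: bank 3 row 9 — prev 2 → CONFLICT
11: bank 3 row 7 — prev 9 → CONFLICT
12: bank 1 row 3 — prev 4 → CONFLICT
13: bank 1 row 10 — prev 3 → CONFLICT

STATE = b0:1 b1:10 b2:- b3:7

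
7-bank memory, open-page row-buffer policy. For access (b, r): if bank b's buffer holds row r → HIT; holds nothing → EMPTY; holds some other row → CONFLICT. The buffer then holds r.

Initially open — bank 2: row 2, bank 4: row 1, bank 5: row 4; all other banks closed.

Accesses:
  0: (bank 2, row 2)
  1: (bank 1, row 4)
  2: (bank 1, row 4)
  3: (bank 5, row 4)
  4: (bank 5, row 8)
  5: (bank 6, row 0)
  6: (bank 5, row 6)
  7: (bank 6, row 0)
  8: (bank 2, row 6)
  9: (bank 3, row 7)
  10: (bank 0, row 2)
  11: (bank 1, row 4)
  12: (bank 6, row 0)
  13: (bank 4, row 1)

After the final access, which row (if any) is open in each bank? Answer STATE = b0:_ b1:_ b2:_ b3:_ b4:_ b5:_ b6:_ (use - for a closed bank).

STATE = b0:2 b1:4 b2:6 b3:7 b4:1 b5:6 b6:0

  [0] b2 r2: had r2 ⇒ H
  [1] b1 r4: no row ⇒ E
  [2] b1 r4: had r4 ⇒ H
  [3] b5 r4: had r4 ⇒ H
  [4] b5 r8: had r4 ⇒ C
  [5] b6 r0: no row ⇒ E
  [6] b5 r6: had r8 ⇒ C
  [7] b6 r0: had r0 ⇒ H
  [8] b2 r6: had r2 ⇒ C
  [9] b3 r7: no row ⇒ E
  [10] b0 r2: no row ⇒ E
  [11] b1 r4: had r4 ⇒ H
  [12] b6 r0: had r0 ⇒ H
  [13] b4 r1: had r1 ⇒ H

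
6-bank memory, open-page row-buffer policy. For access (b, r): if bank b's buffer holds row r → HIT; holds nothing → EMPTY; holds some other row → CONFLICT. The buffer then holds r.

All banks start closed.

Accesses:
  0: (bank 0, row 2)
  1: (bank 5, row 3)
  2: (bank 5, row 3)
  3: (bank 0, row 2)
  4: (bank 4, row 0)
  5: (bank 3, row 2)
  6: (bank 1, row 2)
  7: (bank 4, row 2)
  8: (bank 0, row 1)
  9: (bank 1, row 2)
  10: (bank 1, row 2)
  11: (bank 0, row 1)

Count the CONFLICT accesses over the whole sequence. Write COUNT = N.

0: bank 0 row 2 — prev None → EMPTY
1: bank 5 row 3 — prev None → EMPTY
2: bank 5 row 3 — prev 3 → HIT
3: bank 0 row 2 — prev 2 → HIT
4: bank 4 row 0 — prev None → EMPTY
5: bank 3 row 2 — prev None → EMPTY
6: bank 1 row 2 — prev None → EMPTY
7: bank 4 row 2 — prev 0 → CONFLICT
8: bank 0 row 1 — prev 2 → CONFLICT
9: bank 1 row 2 — prev 2 → HIT
10: bank 1 row 2 — prev 2 → HIT
11: bank 0 row 1 — prev 1 → HIT

COUNT = 2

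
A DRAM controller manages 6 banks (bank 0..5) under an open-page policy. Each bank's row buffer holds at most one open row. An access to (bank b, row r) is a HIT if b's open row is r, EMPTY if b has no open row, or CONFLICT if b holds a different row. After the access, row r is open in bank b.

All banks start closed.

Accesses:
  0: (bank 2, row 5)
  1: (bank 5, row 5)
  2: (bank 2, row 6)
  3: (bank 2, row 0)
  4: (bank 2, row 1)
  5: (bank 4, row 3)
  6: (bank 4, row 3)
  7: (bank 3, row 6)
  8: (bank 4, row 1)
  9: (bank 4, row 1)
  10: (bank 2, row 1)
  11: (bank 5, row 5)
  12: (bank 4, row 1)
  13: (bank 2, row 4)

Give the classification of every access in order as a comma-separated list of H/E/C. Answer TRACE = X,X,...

TRACE = E,E,C,C,C,E,H,E,C,H,H,H,H,C

step 0: bank2 None->5 [EMPTY]
step 1: bank5 None->5 [EMPTY]
step 2: bank2 5->6 [CONFLICT]
step 3: bank2 6->0 [CONFLICT]
step 4: bank2 0->1 [CONFLICT]
step 5: bank4 None->3 [EMPTY]
step 6: bank4 3->3 [HIT]
step 7: bank3 None->6 [EMPTY]
step 8: bank4 3->1 [CONFLICT]
step 9: bank4 1->1 [HIT]
step 10: bank2 1->1 [HIT]
step 11: bank5 5->5 [HIT]
step 12: bank4 1->1 [HIT]
step 13: bank2 1->4 [CONFLICT]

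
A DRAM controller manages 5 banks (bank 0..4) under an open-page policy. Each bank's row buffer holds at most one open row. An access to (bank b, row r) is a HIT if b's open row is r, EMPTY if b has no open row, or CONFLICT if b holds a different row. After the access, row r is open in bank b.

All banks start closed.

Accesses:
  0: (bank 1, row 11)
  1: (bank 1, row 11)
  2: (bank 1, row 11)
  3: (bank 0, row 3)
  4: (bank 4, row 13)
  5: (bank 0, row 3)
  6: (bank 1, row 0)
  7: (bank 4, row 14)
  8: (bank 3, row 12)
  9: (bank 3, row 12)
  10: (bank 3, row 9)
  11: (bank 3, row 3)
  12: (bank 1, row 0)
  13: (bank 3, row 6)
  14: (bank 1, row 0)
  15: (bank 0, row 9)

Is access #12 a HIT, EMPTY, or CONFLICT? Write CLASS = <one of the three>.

CLASS = HIT

#0 (1,11) E
#1 (1,11) H  (was 11)
#2 (1,11) H  (was 11)
#3 (0,3) E
#4 (4,13) E
#5 (0,3) H  (was 3)
#6 (1,0) C  (was 11)
#7 (4,14) C  (was 13)
#8 (3,12) E
#9 (3,12) H  (was 12)
#10 (3,9) C  (was 12)
#11 (3,3) C  (was 9)
#12 (1,0) H  (was 0)
#13 (3,6) C  (was 3)
#14 (1,0) H  (was 0)
#15 (0,9) C  (was 3)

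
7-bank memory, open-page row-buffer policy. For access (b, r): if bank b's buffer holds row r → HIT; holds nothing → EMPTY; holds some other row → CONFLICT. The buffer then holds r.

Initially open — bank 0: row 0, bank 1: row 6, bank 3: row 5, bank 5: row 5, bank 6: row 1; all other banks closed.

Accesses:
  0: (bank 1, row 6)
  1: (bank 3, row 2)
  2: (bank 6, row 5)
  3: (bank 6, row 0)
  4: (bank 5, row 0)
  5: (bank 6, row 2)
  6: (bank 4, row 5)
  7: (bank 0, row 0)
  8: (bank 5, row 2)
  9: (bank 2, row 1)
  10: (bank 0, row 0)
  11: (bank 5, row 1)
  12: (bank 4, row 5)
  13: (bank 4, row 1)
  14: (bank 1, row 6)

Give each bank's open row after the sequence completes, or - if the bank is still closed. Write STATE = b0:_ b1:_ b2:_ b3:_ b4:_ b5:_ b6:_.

step 0: bank1 6->6 [HIT]
step 1: bank3 5->2 [CONFLICT]
step 2: bank6 1->5 [CONFLICT]
step 3: bank6 5->0 [CONFLICT]
step 4: bank5 5->0 [CONFLICT]
step 5: bank6 0->2 [CONFLICT]
step 6: bank4 None->5 [EMPTY]
step 7: bank0 0->0 [HIT]
step 8: bank5 0->2 [CONFLICT]
step 9: bank2 None->1 [EMPTY]
step 10: bank0 0->0 [HIT]
step 11: bank5 2->1 [CONFLICT]
step 12: bank4 5->5 [HIT]
step 13: bank4 5->1 [CONFLICT]
step 14: bank1 6->6 [HIT]

STATE = b0:0 b1:6 b2:1 b3:2 b4:1 b5:1 b6:2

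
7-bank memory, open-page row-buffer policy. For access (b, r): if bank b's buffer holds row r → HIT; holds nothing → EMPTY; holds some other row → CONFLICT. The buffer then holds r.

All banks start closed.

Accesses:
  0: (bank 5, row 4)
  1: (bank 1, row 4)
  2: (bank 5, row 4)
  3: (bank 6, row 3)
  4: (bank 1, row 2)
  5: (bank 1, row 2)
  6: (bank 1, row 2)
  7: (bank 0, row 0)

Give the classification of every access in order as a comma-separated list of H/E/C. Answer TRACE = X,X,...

TRACE = E,E,H,E,C,H,H,E

step 0: bank5 None->4 [EMPTY]
step 1: bank1 None->4 [EMPTY]
step 2: bank5 4->4 [HIT]
step 3: bank6 None->3 [EMPTY]
step 4: bank1 4->2 [CONFLICT]
step 5: bank1 2->2 [HIT]
step 6: bank1 2->2 [HIT]
step 7: bank0 None->0 [EMPTY]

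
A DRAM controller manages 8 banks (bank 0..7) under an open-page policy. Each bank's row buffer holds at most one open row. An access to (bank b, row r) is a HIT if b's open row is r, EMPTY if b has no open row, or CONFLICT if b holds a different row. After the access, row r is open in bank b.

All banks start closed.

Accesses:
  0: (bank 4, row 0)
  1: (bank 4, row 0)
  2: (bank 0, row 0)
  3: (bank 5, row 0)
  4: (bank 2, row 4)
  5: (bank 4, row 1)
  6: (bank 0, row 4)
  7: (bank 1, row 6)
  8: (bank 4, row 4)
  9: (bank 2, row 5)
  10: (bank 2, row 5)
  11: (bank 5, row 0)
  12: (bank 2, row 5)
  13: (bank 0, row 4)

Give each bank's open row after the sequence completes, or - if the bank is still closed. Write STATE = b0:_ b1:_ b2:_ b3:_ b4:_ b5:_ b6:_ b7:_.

STATE = b0:4 b1:6 b2:5 b3:- b4:4 b5:0 b6:- b7:-

0: bank 4 row 0 — prev None → EMPTY
1: bank 4 row 0 — prev 0 → HIT
2: bank 0 row 0 — prev None → EMPTY
3: bank 5 row 0 — prev None → EMPTY
4: bank 2 row 4 — prev None → EMPTY
5: bank 4 row 1 — prev 0 → CONFLICT
6: bank 0 row 4 — prev 0 → CONFLICT
7: bank 1 row 6 — prev None → EMPTY
8: bank 4 row 4 — prev 1 → CONFLICT
9: bank 2 row 5 — prev 4 → CONFLICT
10: bank 2 row 5 — prev 5 → HIT
11: bank 5 row 0 — prev 0 → HIT
12: bank 2 row 5 — prev 5 → HIT
13: bank 0 row 4 — prev 4 → HIT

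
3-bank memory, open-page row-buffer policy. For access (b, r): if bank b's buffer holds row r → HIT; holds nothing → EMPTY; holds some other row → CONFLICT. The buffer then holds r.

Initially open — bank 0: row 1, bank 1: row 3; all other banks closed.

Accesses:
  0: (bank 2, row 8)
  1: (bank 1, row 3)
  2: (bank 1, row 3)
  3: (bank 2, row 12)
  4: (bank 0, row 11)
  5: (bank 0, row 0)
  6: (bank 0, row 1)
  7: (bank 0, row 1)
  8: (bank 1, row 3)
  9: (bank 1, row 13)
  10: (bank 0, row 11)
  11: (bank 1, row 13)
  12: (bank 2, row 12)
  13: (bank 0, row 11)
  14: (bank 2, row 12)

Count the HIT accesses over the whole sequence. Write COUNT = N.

0: bank 2 row 8 — prev None → EMPTY
1: bank 1 row 3 — prev 3 → HIT
2: bank 1 row 3 — prev 3 → HIT
3: bank 2 row 12 — prev 8 → CONFLICT
4: bank 0 row 11 — prev 1 → CONFLICT
5: bank 0 row 0 — prev 11 → CONFLICT
6: bank 0 row 1 — prev 0 → CONFLICT
7: bank 0 row 1 — prev 1 → HIT
8: bank 1 row 3 — prev 3 → HIT
9: bank 1 row 13 — prev 3 → CONFLICT
10: bank 0 row 11 — prev 1 → CONFLICT
11: bank 1 row 13 — prev 13 → HIT
12: bank 2 row 12 — prev 12 → HIT
13: bank 0 row 11 — prev 11 → HIT
14: bank 2 row 12 — prev 12 → HIT

COUNT = 8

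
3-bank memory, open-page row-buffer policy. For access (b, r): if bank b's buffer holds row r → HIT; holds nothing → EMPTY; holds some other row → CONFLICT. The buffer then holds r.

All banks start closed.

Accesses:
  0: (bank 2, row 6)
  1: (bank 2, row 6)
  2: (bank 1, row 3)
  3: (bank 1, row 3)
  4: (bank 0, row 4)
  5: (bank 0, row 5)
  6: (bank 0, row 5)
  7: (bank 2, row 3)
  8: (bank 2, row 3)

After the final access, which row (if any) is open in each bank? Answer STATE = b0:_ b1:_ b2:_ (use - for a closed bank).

STATE = b0:5 b1:3 b2:3

#0 (2,6) E
#1 (2,6) H  (was 6)
#2 (1,3) E
#3 (1,3) H  (was 3)
#4 (0,4) E
#5 (0,5) C  (was 4)
#6 (0,5) H  (was 5)
#7 (2,3) C  (was 6)
#8 (2,3) H  (was 3)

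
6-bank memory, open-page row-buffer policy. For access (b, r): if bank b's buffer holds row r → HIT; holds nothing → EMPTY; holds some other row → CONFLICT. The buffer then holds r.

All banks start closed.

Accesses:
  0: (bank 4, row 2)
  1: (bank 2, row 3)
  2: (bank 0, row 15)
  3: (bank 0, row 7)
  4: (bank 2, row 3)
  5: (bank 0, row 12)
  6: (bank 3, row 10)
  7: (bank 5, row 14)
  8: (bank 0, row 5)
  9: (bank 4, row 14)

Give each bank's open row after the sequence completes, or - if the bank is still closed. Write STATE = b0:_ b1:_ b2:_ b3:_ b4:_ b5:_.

0: bank 4 row 2 — prev None → EMPTY
1: bank 2 row 3 — prev None → EMPTY
2: bank 0 row 15 — prev None → EMPTY
3: bank 0 row 7 — prev 15 → CONFLICT
4: bank 2 row 3 — prev 3 → HIT
5: bank 0 row 12 — prev 7 → CONFLICT
6: bank 3 row 10 — prev None → EMPTY
7: bank 5 row 14 — prev None → EMPTY
8: bank 0 row 5 — prev 12 → CONFLICT
9: bank 4 row 14 — prev 2 → CONFLICT

STATE = b0:5 b1:- b2:3 b3:10 b4:14 b5:14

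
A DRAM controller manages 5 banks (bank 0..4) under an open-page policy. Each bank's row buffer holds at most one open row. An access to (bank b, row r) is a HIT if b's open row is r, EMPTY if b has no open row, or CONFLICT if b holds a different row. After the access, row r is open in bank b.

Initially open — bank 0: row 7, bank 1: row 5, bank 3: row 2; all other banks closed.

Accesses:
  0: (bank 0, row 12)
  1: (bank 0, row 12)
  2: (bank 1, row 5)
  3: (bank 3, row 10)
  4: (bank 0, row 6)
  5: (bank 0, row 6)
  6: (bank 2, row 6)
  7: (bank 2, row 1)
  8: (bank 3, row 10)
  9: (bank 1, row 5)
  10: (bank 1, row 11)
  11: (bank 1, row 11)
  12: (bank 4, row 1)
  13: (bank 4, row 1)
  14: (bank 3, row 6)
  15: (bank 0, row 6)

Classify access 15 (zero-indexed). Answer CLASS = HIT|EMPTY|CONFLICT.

#0 (0,12) C  (was 7)
#1 (0,12) H  (was 12)
#2 (1,5) H  (was 5)
#3 (3,10) C  (was 2)
#4 (0,6) C  (was 12)
#5 (0,6) H  (was 6)
#6 (2,6) E
#7 (2,1) C  (was 6)
#8 (3,10) H  (was 10)
#9 (1,5) H  (was 5)
#10 (1,11) C  (was 5)
#11 (1,11) H  (was 11)
#12 (4,1) E
#13 (4,1) H  (was 1)
#14 (3,6) C  (was 10)
#15 (0,6) H  (was 6)

CLASS = HIT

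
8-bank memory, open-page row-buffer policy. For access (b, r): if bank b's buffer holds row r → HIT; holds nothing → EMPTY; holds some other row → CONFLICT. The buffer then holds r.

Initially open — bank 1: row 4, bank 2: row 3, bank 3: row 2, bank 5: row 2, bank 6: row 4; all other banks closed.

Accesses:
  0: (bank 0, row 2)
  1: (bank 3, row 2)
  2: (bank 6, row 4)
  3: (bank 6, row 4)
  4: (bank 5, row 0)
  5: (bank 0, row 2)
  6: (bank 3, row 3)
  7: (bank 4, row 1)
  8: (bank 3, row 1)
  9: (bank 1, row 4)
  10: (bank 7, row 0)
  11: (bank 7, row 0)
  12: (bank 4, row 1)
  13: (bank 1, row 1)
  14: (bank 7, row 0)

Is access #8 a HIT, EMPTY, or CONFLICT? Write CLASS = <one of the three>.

#0 (0,2) E
#1 (3,2) H  (was 2)
#2 (6,4) H  (was 4)
#3 (6,4) H  (was 4)
#4 (5,0) C  (was 2)
#5 (0,2) H  (was 2)
#6 (3,3) C  (was 2)
#7 (4,1) E
#8 (3,1) C  (was 3)
#9 (1,4) H  (was 4)
#10 (7,0) E
#11 (7,0) H  (was 0)
#12 (4,1) H  (was 1)
#13 (1,1) C  (was 4)
#14 (7,0) H  (was 0)

CLASS = CONFLICT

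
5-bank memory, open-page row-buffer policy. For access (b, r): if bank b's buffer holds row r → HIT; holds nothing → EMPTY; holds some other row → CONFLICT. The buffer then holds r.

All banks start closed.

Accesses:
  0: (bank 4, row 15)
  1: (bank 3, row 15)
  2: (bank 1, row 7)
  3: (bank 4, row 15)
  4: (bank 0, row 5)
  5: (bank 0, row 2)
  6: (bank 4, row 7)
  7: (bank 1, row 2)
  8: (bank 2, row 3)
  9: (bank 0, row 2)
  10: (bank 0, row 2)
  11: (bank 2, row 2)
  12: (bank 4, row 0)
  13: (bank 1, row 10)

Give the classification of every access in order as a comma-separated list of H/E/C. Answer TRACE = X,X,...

TRACE = E,E,E,H,E,C,C,C,E,H,H,C,C,C

step 0: bank4 None->15 [EMPTY]
step 1: bank3 None->15 [EMPTY]
step 2: bank1 None->7 [EMPTY]
step 3: bank4 15->15 [HIT]
step 4: bank0 None->5 [EMPTY]
step 5: bank0 5->2 [CONFLICT]
step 6: bank4 15->7 [CONFLICT]
step 7: bank1 7->2 [CONFLICT]
step 8: bank2 None->3 [EMPTY]
step 9: bank0 2->2 [HIT]
step 10: bank0 2->2 [HIT]
step 11: bank2 3->2 [CONFLICT]
step 12: bank4 7->0 [CONFLICT]
step 13: bank1 2->10 [CONFLICT]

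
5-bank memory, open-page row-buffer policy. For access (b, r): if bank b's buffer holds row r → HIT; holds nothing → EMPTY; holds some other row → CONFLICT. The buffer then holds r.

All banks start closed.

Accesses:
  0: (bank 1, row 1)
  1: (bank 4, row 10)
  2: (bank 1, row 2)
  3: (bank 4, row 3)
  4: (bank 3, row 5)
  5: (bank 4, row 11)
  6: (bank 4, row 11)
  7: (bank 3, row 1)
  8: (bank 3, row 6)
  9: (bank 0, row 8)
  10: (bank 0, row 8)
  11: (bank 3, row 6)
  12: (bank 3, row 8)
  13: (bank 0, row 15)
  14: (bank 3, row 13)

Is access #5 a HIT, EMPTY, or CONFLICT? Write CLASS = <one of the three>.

step 0: bank1 None->1 [EMPTY]
step 1: bank4 None->10 [EMPTY]
step 2: bank1 1->2 [CONFLICT]
step 3: bank4 10->3 [CONFLICT]
step 4: bank3 None->5 [EMPTY]
step 5: bank4 3->11 [CONFLICT]
step 6: bank4 11->11 [HIT]
step 7: bank3 5->1 [CONFLICT]
step 8: bank3 1->6 [CONFLICT]
step 9: bank0 None->8 [EMPTY]
step 10: bank0 8->8 [HIT]
step 11: bank3 6->6 [HIT]
step 12: bank3 6->8 [CONFLICT]
step 13: bank0 8->15 [CONFLICT]
step 14: bank3 8->13 [CONFLICT]

CLASS = CONFLICT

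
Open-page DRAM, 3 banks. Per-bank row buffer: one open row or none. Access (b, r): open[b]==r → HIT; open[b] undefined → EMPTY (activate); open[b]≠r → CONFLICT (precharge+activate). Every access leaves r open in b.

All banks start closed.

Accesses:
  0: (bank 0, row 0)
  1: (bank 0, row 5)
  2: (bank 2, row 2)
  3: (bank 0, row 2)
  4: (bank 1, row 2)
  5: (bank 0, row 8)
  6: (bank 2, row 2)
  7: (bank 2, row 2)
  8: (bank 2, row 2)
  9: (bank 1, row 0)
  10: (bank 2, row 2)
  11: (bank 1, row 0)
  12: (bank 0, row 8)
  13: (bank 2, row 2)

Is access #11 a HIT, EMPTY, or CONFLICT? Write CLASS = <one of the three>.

0: bank 0 row 0 — prev None → EMPTY
1: bank 0 row 5 — prev 0 → CONFLICT
2: bank 2 row 2 — prev None → EMPTY
3: bank 0 row 2 — prev 5 → CONFLICT
4: bank 1 row 2 — prev None → EMPTY
5: bank 0 row 8 — prev 2 → CONFLICT
6: bank 2 row 2 — prev 2 → HIT
7: bank 2 row 2 — prev 2 → HIT
8: bank 2 row 2 — prev 2 → HIT
9: bank 1 row 0 — prev 2 → CONFLICT
10: bank 2 row 2 — prev 2 → HIT
11: bank 1 row 0 — prev 0 → HIT
12: bank 0 row 8 — prev 8 → HIT
13: bank 2 row 2 — prev 2 → HIT

CLASS = HIT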